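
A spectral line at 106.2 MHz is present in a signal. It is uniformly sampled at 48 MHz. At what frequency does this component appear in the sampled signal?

10.2 MHz

106.2 MHz mod fs = 10.2 MHz.
10.2 MHz ≤ fs/2 = 24 MHz, appears at 10.2 MHz.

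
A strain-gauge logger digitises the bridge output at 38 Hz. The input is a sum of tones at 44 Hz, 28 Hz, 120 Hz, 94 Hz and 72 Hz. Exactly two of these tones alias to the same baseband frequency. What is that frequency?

fs/2 = 19 Hz.
44 Hz mod fs = 6 Hz.
6 Hz ≤ fs/2 = 19 Hz, appears at 6 Hz.
28 Hz > fs/2 = 19 Hz, folds to fs − 28 Hz = 10 Hz.
120 Hz mod fs = 6 Hz.
6 Hz ≤ fs/2 = 19 Hz, appears at 6 Hz.
94 Hz mod fs = 18 Hz.
18 Hz ≤ fs/2 = 19 Hz, appears at 18 Hz.
72 Hz mod fs = 34 Hz.
34 Hz > fs/2 = 19 Hz, folds to fs − 34 Hz = 4 Hz.
44 Hz and 120 Hz both map to 6 Hz.

6 Hz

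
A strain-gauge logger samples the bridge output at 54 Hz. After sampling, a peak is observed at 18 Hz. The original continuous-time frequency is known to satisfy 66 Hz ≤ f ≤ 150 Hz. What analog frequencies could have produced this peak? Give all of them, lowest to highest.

72 Hz, 90 Hz, 126 Hz, 144 Hz

Frequencies that alias to 18 Hz are k·fs ± 18 Hz for integer k ≥ 0.
k=0: 18 Hz.
k=1: 36 Hz, 72 Hz.
k=2: 90 Hz, 126 Hz.
k=3: 144 Hz, 180 Hz.
k=4: 198 Hz, 234 Hz.
Within [66 Hz, 150 Hz]: 72 Hz, 90 Hz, 126 Hz, 144 Hz.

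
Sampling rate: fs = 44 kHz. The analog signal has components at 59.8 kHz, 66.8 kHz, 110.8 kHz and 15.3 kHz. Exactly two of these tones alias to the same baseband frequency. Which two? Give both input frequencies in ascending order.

66.8 kHz, 110.8 kHz

fs/2 = 22 kHz.
59.8 kHz mod fs = 15.8 kHz.
15.8 kHz ≤ fs/2 = 22 kHz, appears at 15.8 kHz.
66.8 kHz mod fs = 22.8 kHz.
22.8 kHz > fs/2 = 22 kHz, folds to fs − 22.8 kHz = 21.2 kHz.
110.8 kHz mod fs = 22.8 kHz.
22.8 kHz > fs/2 = 22 kHz, folds to fs − 22.8 kHz = 21.2 kHz.
15.3 kHz ≤ fs/2 = 22 kHz, passes unchanged.
66.8 kHz and 110.8 kHz both map to 21.2 kHz.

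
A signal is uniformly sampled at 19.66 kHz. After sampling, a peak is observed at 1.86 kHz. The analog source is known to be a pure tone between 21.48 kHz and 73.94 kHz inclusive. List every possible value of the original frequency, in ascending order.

Frequencies that alias to 1.86 kHz are k·fs ± 1.86 kHz for integer k ≥ 0.
k=0: 1.86 kHz.
k=1: 17.8 kHz, 21.52 kHz.
k=2: 37.46 kHz, 41.18 kHz.
k=3: 57.12 kHz, 60.84 kHz.
k=4: 76.78 kHz, 80.5 kHz.
Within [21.48 kHz, 73.94 kHz]: 21.52 kHz, 37.46 kHz, 41.18 kHz, 57.12 kHz, 60.84 kHz.

21.52 kHz, 37.46 kHz, 41.18 kHz, 57.12 kHz, 60.84 kHz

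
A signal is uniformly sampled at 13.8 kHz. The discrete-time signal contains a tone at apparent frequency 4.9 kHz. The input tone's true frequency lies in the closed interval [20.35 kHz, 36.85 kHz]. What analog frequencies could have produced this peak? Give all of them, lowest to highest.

Frequencies that alias to 4.9 kHz are k·fs ± 4.9 kHz for integer k ≥ 0.
k=0: 4.9 kHz.
k=1: 8.9 kHz, 18.7 kHz.
k=2: 22.7 kHz, 32.5 kHz.
k=3: 36.5 kHz, 46.3 kHz.
k=4: 50.3 kHz, 60.1 kHz.
Within [20.35 kHz, 36.85 kHz]: 22.7 kHz, 32.5 kHz, 36.5 kHz.

22.7 kHz, 32.5 kHz, 36.5 kHz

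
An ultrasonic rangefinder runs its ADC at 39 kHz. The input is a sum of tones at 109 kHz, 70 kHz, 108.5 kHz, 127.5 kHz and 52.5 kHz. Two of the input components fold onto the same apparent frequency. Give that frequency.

8 kHz

fs/2 = 19.5 kHz.
109 kHz mod fs = 31 kHz.
31 kHz > fs/2 = 19.5 kHz, folds to fs − 31 kHz = 8 kHz.
70 kHz mod fs = 31 kHz.
31 kHz > fs/2 = 19.5 kHz, folds to fs − 31 kHz = 8 kHz.
108.5 kHz mod fs = 30.5 kHz.
30.5 kHz > fs/2 = 19.5 kHz, folds to fs − 30.5 kHz = 8.5 kHz.
127.5 kHz mod fs = 10.5 kHz.
10.5 kHz ≤ fs/2 = 19.5 kHz, appears at 10.5 kHz.
52.5 kHz mod fs = 13.5 kHz.
13.5 kHz ≤ fs/2 = 19.5 kHz, appears at 13.5 kHz.
70 kHz and 109 kHz both map to 8 kHz.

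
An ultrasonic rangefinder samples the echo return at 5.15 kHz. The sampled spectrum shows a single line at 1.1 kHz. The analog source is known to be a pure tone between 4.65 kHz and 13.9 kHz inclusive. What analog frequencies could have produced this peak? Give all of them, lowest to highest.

6.25 kHz, 9.2 kHz, 11.4 kHz

Frequencies that alias to 1.1 kHz are k·fs ± 1.1 kHz for integer k ≥ 0.
k=0: 1.1 kHz.
k=1: 4.05 kHz, 6.25 kHz.
k=2: 9.2 kHz, 11.4 kHz.
k=3: 14.35 kHz, 16.55 kHz.
Within [4.65 kHz, 13.9 kHz]: 6.25 kHz, 9.2 kHz, 11.4 kHz.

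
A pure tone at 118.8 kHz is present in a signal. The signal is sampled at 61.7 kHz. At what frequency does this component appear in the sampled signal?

4.6 kHz

118.8 kHz mod fs = 57.1 kHz.
57.1 kHz > fs/2 = 30.85 kHz, folds to fs − 57.1 kHz = 4.6 kHz.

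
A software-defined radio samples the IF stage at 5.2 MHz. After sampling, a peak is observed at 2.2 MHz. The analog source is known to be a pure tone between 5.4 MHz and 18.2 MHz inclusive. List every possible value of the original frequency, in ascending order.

7.4 MHz, 8.2 MHz, 12.6 MHz, 13.4 MHz, 17.8 MHz

Frequencies that alias to 2.2 MHz are k·fs ± 2.2 MHz for integer k ≥ 0.
k=0: 2.2 MHz.
k=1: 3 MHz, 7.4 MHz.
k=2: 8.2 MHz, 12.6 MHz.
k=3: 13.4 MHz, 17.8 MHz.
k=4: 18.6 MHz, 23 MHz.
Within [5.4 MHz, 18.2 MHz]: 7.4 MHz, 8.2 MHz, 12.6 MHz, 13.4 MHz, 17.8 MHz.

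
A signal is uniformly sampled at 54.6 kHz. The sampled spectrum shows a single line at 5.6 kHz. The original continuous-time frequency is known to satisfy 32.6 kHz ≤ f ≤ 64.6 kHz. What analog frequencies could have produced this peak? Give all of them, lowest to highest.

Frequencies that alias to 5.6 kHz are k·fs ± 5.6 kHz for integer k ≥ 0.
k=0: 5.6 kHz.
k=1: 49 kHz, 60.2 kHz.
k=2: 103.6 kHz, 114.8 kHz.
Within [32.6 kHz, 64.6 kHz]: 49 kHz, 60.2 kHz.

49 kHz, 60.2 kHz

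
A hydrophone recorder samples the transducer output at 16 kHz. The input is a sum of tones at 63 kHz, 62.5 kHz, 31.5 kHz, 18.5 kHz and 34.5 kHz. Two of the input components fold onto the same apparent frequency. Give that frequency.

fs/2 = 8 kHz.
63 kHz mod fs = 15 kHz.
15 kHz > fs/2 = 8 kHz, folds to fs − 15 kHz = 1 kHz.
62.5 kHz mod fs = 14.5 kHz.
14.5 kHz > fs/2 = 8 kHz, folds to fs − 14.5 kHz = 1.5 kHz.
31.5 kHz mod fs = 15.5 kHz.
15.5 kHz > fs/2 = 8 kHz, folds to fs − 15.5 kHz = 0.5 kHz.
18.5 kHz mod fs = 2.5 kHz.
2.5 kHz ≤ fs/2 = 8 kHz, appears at 2.5 kHz.
34.5 kHz mod fs = 2.5 kHz.
2.5 kHz ≤ fs/2 = 8 kHz, appears at 2.5 kHz.
18.5 kHz and 34.5 kHz both map to 2.5 kHz.

2.5 kHz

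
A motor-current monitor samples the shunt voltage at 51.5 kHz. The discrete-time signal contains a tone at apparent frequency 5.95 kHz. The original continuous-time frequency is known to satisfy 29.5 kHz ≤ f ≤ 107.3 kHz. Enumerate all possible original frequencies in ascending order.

45.55 kHz, 57.45 kHz, 97.05 kHz

Frequencies that alias to 5.95 kHz are k·fs ± 5.95 kHz for integer k ≥ 0.
k=0: 5.95 kHz.
k=1: 45.55 kHz, 57.45 kHz.
k=2: 97.05 kHz, 108.95 kHz.
k=3: 148.55 kHz, 160.45 kHz.
Within [29.5 kHz, 107.3 kHz]: 45.55 kHz, 57.45 kHz, 97.05 kHz.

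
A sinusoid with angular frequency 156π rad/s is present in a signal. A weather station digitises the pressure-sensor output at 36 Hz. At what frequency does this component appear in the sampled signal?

6 Hz

ω = 156π rad/s → f = ω/(2π) = 78 Hz.
78 Hz mod fs = 6 Hz.
6 Hz ≤ fs/2 = 18 Hz, appears at 6 Hz.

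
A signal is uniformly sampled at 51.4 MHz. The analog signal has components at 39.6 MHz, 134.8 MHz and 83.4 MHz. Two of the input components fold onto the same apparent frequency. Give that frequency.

fs/2 = 25.7 MHz.
39.6 MHz > fs/2 = 25.7 MHz, folds to fs − 39.6 MHz = 11.8 MHz.
134.8 MHz mod fs = 32 MHz.
32 MHz > fs/2 = 25.7 MHz, folds to fs − 32 MHz = 19.4 MHz.
83.4 MHz mod fs = 32 MHz.
32 MHz > fs/2 = 25.7 MHz, folds to fs − 32 MHz = 19.4 MHz.
83.4 MHz and 134.8 MHz both map to 19.4 MHz.

19.4 MHz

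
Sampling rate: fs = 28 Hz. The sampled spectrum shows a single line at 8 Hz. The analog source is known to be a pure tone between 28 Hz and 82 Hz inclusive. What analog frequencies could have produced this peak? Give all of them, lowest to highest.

Frequencies that alias to 8 Hz are k·fs ± 8 Hz for integer k ≥ 0.
k=0: 8 Hz.
k=1: 20 Hz, 36 Hz.
k=2: 48 Hz, 64 Hz.
k=3: 76 Hz, 92 Hz.
k=4: 104 Hz, 120 Hz.
Within [28 Hz, 82 Hz]: 36 Hz, 48 Hz, 64 Hz, 76 Hz.

36 Hz, 48 Hz, 64 Hz, 76 Hz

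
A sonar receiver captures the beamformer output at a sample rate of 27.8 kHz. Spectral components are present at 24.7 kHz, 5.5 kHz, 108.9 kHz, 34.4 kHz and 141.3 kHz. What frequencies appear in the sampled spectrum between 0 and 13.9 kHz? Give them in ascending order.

fs/2 = 13.9 kHz.
24.7 kHz > fs/2 = 13.9 kHz, folds to fs − 24.7 kHz = 3.1 kHz.
5.5 kHz ≤ fs/2 = 13.9 kHz, passes unchanged.
108.9 kHz mod fs = 25.5 kHz.
25.5 kHz > fs/2 = 13.9 kHz, folds to fs − 25.5 kHz = 2.3 kHz.
34.4 kHz mod fs = 6.6 kHz.
6.6 kHz ≤ fs/2 = 13.9 kHz, appears at 6.6 kHz.
141.3 kHz mod fs = 2.3 kHz.
2.3 kHz ≤ fs/2 = 13.9 kHz, appears at 2.3 kHz.
Distinct values: {2.3 kHz, 3.1 kHz, 5.5 kHz, 6.6 kHz}.

2.3 kHz, 3.1 kHz, 5.5 kHz, 6.6 kHz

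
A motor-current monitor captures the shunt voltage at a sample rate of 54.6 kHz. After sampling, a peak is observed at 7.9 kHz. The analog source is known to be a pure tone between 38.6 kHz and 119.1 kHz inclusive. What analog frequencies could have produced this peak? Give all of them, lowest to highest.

Frequencies that alias to 7.9 kHz are k·fs ± 7.9 kHz for integer k ≥ 0.
k=0: 7.9 kHz.
k=1: 46.7 kHz, 62.5 kHz.
k=2: 101.3 kHz, 117.1 kHz.
k=3: 155.9 kHz, 171.7 kHz.
Within [38.6 kHz, 119.1 kHz]: 46.7 kHz, 62.5 kHz, 101.3 kHz, 117.1 kHz.

46.7 kHz, 62.5 kHz, 101.3 kHz, 117.1 kHz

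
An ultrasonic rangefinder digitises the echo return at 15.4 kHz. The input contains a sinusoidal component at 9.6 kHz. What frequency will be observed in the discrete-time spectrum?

9.6 kHz > fs/2 = 7.7 kHz, folds to fs − 9.6 kHz = 5.8 kHz.

5.8 kHz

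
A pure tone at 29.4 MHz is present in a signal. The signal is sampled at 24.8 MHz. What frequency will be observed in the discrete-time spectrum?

29.4 MHz mod fs = 4.6 MHz.
4.6 MHz ≤ fs/2 = 12.4 MHz, appears at 4.6 MHz.

4.6 MHz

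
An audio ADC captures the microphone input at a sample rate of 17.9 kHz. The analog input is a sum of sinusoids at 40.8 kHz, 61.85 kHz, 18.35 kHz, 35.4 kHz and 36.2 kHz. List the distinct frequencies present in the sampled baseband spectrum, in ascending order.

fs/2 = 8.95 kHz.
40.8 kHz mod fs = 5 kHz.
5 kHz ≤ fs/2 = 8.95 kHz, appears at 5 kHz.
61.85 kHz mod fs = 8.15 kHz.
8.15 kHz ≤ fs/2 = 8.95 kHz, appears at 8.15 kHz.
18.35 kHz mod fs = 0.45 kHz.
0.45 kHz ≤ fs/2 = 8.95 kHz, appears at 0.45 kHz.
35.4 kHz mod fs = 17.5 kHz.
17.5 kHz > fs/2 = 8.95 kHz, folds to fs − 17.5 kHz = 0.4 kHz.
36.2 kHz mod fs = 0.4 kHz.
0.4 kHz ≤ fs/2 = 8.95 kHz, appears at 0.4 kHz.
Distinct values: {0.4 kHz, 0.45 kHz, 5 kHz, 8.15 kHz}.

0.4 kHz, 0.45 kHz, 5 kHz, 8.15 kHz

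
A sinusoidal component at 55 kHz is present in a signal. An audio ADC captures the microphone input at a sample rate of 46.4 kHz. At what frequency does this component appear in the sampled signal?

55 kHz mod fs = 8.6 kHz.
8.6 kHz ≤ fs/2 = 23.2 kHz, appears at 8.6 kHz.

8.6 kHz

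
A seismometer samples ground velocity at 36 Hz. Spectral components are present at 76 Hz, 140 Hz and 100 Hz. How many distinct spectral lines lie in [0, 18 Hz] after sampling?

fs/2 = 18 Hz.
76 Hz mod fs = 4 Hz.
4 Hz ≤ fs/2 = 18 Hz, appears at 4 Hz.
140 Hz mod fs = 32 Hz.
32 Hz > fs/2 = 18 Hz, folds to fs − 32 Hz = 4 Hz.
100 Hz mod fs = 28 Hz.
28 Hz > fs/2 = 18 Hz, folds to fs − 28 Hz = 8 Hz.
Distinct values: {4 Hz, 8 Hz} → 2.

2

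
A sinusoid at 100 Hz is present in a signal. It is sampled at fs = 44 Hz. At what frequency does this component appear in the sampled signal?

12 Hz

100 Hz mod fs = 12 Hz.
12 Hz ≤ fs/2 = 22 Hz, appears at 12 Hz.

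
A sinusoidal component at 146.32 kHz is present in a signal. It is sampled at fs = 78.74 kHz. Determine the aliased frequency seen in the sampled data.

146.32 kHz mod fs = 67.58 kHz.
67.58 kHz > fs/2 = 39.37 kHz, folds to fs − 67.58 kHz = 11.16 kHz.

11.16 kHz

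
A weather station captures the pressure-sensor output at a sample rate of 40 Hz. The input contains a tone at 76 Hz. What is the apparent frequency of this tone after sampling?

4 Hz

76 Hz mod fs = 36 Hz.
36 Hz > fs/2 = 20 Hz, folds to fs − 36 Hz = 4 Hz.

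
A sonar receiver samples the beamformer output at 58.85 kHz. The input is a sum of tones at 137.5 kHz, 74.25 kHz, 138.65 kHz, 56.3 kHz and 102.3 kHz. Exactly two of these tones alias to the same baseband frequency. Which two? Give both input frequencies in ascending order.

fs/2 = 29.425 kHz.
137.5 kHz mod fs = 19.8 kHz.
19.8 kHz ≤ fs/2 = 29.425 kHz, appears at 19.8 kHz.
74.25 kHz mod fs = 15.4 kHz.
15.4 kHz ≤ fs/2 = 29.425 kHz, appears at 15.4 kHz.
138.65 kHz mod fs = 20.95 kHz.
20.95 kHz ≤ fs/2 = 29.425 kHz, appears at 20.95 kHz.
56.3 kHz > fs/2 = 29.425 kHz, folds to fs − 56.3 kHz = 2.55 kHz.
102.3 kHz mod fs = 43.45 kHz.
43.45 kHz > fs/2 = 29.425 kHz, folds to fs − 43.45 kHz = 15.4 kHz.
74.25 kHz and 102.3 kHz both map to 15.4 kHz.

74.25 kHz, 102.3 kHz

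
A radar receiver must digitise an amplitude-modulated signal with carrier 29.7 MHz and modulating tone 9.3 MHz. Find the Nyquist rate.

AM sidebands sit at fc ± fm = 20.4 MHz and 39 MHz.
Highest-frequency component: 39 MHz.
Nyquist rate = 2 × 39 MHz = 78 MHz.

78 MHz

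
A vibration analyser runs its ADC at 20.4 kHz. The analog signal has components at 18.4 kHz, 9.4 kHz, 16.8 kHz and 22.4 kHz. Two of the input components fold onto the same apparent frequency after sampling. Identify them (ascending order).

18.4 kHz, 22.4 kHz

fs/2 = 10.2 kHz.
18.4 kHz > fs/2 = 10.2 kHz, folds to fs − 18.4 kHz = 2 kHz.
9.4 kHz ≤ fs/2 = 10.2 kHz, passes unchanged.
16.8 kHz > fs/2 = 10.2 kHz, folds to fs − 16.8 kHz = 3.6 kHz.
22.4 kHz mod fs = 2 kHz.
2 kHz ≤ fs/2 = 10.2 kHz, appears at 2 kHz.
18.4 kHz and 22.4 kHz both map to 2 kHz.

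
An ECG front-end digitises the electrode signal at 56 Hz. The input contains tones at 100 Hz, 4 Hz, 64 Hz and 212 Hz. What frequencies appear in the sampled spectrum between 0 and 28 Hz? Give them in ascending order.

fs/2 = 28 Hz.
100 Hz mod fs = 44 Hz.
44 Hz > fs/2 = 28 Hz, folds to fs − 44 Hz = 12 Hz.
4 Hz ≤ fs/2 = 28 Hz, passes unchanged.
64 Hz mod fs = 8 Hz.
8 Hz ≤ fs/2 = 28 Hz, appears at 8 Hz.
212 Hz mod fs = 44 Hz.
44 Hz > fs/2 = 28 Hz, folds to fs − 44 Hz = 12 Hz.
Distinct values: {4 Hz, 8 Hz, 12 Hz}.

4 Hz, 8 Hz, 12 Hz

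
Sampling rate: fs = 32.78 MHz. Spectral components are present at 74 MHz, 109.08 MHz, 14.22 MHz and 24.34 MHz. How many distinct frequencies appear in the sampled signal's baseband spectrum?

fs/2 = 16.39 MHz.
74 MHz mod fs = 8.44 MHz.
8.44 MHz ≤ fs/2 = 16.39 MHz, appears at 8.44 MHz.
109.08 MHz mod fs = 10.74 MHz.
10.74 MHz ≤ fs/2 = 16.39 MHz, appears at 10.74 MHz.
14.22 MHz ≤ fs/2 = 16.39 MHz, passes unchanged.
24.34 MHz > fs/2 = 16.39 MHz, folds to fs − 24.34 MHz = 8.44 MHz.
Distinct values: {8.44 MHz, 10.74 MHz, 14.22 MHz} → 3.

3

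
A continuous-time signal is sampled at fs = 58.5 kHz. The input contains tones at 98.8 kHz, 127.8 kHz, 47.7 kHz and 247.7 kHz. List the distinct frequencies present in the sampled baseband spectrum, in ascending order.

fs/2 = 29.25 kHz.
98.8 kHz mod fs = 40.3 kHz.
40.3 kHz > fs/2 = 29.25 kHz, folds to fs − 40.3 kHz = 18.2 kHz.
127.8 kHz mod fs = 10.8 kHz.
10.8 kHz ≤ fs/2 = 29.25 kHz, appears at 10.8 kHz.
47.7 kHz > fs/2 = 29.25 kHz, folds to fs − 47.7 kHz = 10.8 kHz.
247.7 kHz mod fs = 13.7 kHz.
13.7 kHz ≤ fs/2 = 29.25 kHz, appears at 13.7 kHz.
Distinct values: {10.8 kHz, 13.7 kHz, 18.2 kHz}.

10.8 kHz, 13.7 kHz, 18.2 kHz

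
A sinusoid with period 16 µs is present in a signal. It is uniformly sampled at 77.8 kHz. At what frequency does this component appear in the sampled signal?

15.3 kHz

T = 16 µs → f = 1/T = 62.5 kHz.
62.5 kHz > fs/2 = 38.9 kHz, folds to fs − 62.5 kHz = 15.3 kHz.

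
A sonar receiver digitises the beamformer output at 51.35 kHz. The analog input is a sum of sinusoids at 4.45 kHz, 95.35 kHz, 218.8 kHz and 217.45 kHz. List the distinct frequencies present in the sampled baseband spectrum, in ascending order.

fs/2 = 25.675 kHz.
4.45 kHz ≤ fs/2 = 25.675 kHz, passes unchanged.
95.35 kHz mod fs = 44 kHz.
44 kHz > fs/2 = 25.675 kHz, folds to fs − 44 kHz = 7.35 kHz.
218.8 kHz mod fs = 13.4 kHz.
13.4 kHz ≤ fs/2 = 25.675 kHz, appears at 13.4 kHz.
217.45 kHz mod fs = 12.05 kHz.
12.05 kHz ≤ fs/2 = 25.675 kHz, appears at 12.05 kHz.
Distinct values: {4.45 kHz, 7.35 kHz, 12.05 kHz, 13.4 kHz}.

4.45 kHz, 7.35 kHz, 12.05 kHz, 13.4 kHz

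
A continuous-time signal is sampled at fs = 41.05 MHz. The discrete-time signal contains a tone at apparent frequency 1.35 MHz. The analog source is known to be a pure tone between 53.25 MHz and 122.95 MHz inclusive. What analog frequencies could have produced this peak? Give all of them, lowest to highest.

Frequencies that alias to 1.35 MHz are k·fs ± 1.35 MHz for integer k ≥ 0.
k=0: 1.35 MHz.
k=1: 39.7 MHz, 42.4 MHz.
k=2: 80.75 MHz, 83.45 MHz.
k=3: 121.8 MHz, 124.5 MHz.
k=4: 162.85 MHz, 165.55 MHz.
Within [53.25 MHz, 122.95 MHz]: 80.75 MHz, 83.45 MHz, 121.8 MHz.

80.75 MHz, 83.45 MHz, 121.8 MHz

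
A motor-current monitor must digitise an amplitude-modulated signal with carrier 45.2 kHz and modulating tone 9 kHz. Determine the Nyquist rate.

AM sidebands sit at fc ± fm = 36.2 kHz and 54.2 kHz.
Highest-frequency component: 54.2 kHz.
Nyquist rate = 2 × 54.2 kHz = 108.4 kHz.

108.4 kHz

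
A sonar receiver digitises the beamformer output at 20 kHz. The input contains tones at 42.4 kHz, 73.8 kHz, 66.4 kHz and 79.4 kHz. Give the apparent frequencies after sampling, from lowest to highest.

fs/2 = 10 kHz.
42.4 kHz mod fs = 2.4 kHz.
2.4 kHz ≤ fs/2 = 10 kHz, appears at 2.4 kHz.
73.8 kHz mod fs = 13.8 kHz.
13.8 kHz > fs/2 = 10 kHz, folds to fs − 13.8 kHz = 6.2 kHz.
66.4 kHz mod fs = 6.4 kHz.
6.4 kHz ≤ fs/2 = 10 kHz, appears at 6.4 kHz.
79.4 kHz mod fs = 19.4 kHz.
19.4 kHz > fs/2 = 10 kHz, folds to fs − 19.4 kHz = 0.6 kHz.
Distinct values: {0.6 kHz, 2.4 kHz, 6.2 kHz, 6.4 kHz}.

0.6 kHz, 2.4 kHz, 6.2 kHz, 6.4 kHz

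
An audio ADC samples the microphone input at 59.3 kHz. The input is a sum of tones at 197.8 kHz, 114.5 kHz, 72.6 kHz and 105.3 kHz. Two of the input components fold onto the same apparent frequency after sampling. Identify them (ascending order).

72.6 kHz, 105.3 kHz

fs/2 = 29.65 kHz.
197.8 kHz mod fs = 19.9 kHz.
19.9 kHz ≤ fs/2 = 29.65 kHz, appears at 19.9 kHz.
114.5 kHz mod fs = 55.2 kHz.
55.2 kHz > fs/2 = 29.65 kHz, folds to fs − 55.2 kHz = 4.1 kHz.
72.6 kHz mod fs = 13.3 kHz.
13.3 kHz ≤ fs/2 = 29.65 kHz, appears at 13.3 kHz.
105.3 kHz mod fs = 46 kHz.
46 kHz > fs/2 = 29.65 kHz, folds to fs − 46 kHz = 13.3 kHz.
72.6 kHz and 105.3 kHz both map to 13.3 kHz.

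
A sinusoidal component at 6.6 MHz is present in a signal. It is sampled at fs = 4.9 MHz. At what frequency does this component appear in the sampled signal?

1.7 MHz

6.6 MHz mod fs = 1.7 MHz.
1.7 MHz ≤ fs/2 = 2.45 MHz, appears at 1.7 MHz.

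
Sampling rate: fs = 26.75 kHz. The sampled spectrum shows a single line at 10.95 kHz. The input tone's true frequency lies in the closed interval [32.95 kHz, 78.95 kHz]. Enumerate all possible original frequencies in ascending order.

Frequencies that alias to 10.95 kHz are k·fs ± 10.95 kHz for integer k ≥ 0.
k=0: 10.95 kHz.
k=1: 15.8 kHz, 37.7 kHz.
k=2: 42.55 kHz, 64.45 kHz.
k=3: 69.3 kHz, 91.2 kHz.
k=4: 96.05 kHz, 117.95 kHz.
Within [32.95 kHz, 78.95 kHz]: 37.7 kHz, 42.55 kHz, 64.45 kHz, 69.3 kHz.

37.7 kHz, 42.55 kHz, 64.45 kHz, 69.3 kHz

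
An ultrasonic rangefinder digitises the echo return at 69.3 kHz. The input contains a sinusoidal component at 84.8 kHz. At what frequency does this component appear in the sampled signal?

15.5 kHz

84.8 kHz mod fs = 15.5 kHz.
15.5 kHz ≤ fs/2 = 34.65 kHz, appears at 15.5 kHz.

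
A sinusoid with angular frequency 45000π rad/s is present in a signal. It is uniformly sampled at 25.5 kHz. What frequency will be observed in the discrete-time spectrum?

3 kHz

ω = 45000π rad/s → f = ω/(2π) = 22500 Hz = 22.5 kHz.
22.5 kHz > fs/2 = 12.75 kHz, folds to fs − 22.5 kHz = 3 kHz.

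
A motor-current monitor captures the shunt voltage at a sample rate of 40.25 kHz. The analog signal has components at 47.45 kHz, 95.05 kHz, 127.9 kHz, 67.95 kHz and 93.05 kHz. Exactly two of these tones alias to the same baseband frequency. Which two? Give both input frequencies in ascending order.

fs/2 = 20.125 kHz.
47.45 kHz mod fs = 7.2 kHz.
7.2 kHz ≤ fs/2 = 20.125 kHz, appears at 7.2 kHz.
95.05 kHz mod fs = 14.55 kHz.
14.55 kHz ≤ fs/2 = 20.125 kHz, appears at 14.55 kHz.
127.9 kHz mod fs = 7.15 kHz.
7.15 kHz ≤ fs/2 = 20.125 kHz, appears at 7.15 kHz.
67.95 kHz mod fs = 27.7 kHz.
27.7 kHz > fs/2 = 20.125 kHz, folds to fs − 27.7 kHz = 12.55 kHz.
93.05 kHz mod fs = 12.55 kHz.
12.55 kHz ≤ fs/2 = 20.125 kHz, appears at 12.55 kHz.
67.95 kHz and 93.05 kHz both map to 12.55 kHz.

67.95 kHz, 93.05 kHz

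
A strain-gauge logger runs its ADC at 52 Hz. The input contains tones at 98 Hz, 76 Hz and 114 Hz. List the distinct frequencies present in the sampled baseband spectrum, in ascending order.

fs/2 = 26 Hz.
98 Hz mod fs = 46 Hz.
46 Hz > fs/2 = 26 Hz, folds to fs − 46 Hz = 6 Hz.
76 Hz mod fs = 24 Hz.
24 Hz ≤ fs/2 = 26 Hz, appears at 24 Hz.
114 Hz mod fs = 10 Hz.
10 Hz ≤ fs/2 = 26 Hz, appears at 10 Hz.
Distinct values: {6 Hz, 10 Hz, 24 Hz}.

6 Hz, 10 Hz, 24 Hz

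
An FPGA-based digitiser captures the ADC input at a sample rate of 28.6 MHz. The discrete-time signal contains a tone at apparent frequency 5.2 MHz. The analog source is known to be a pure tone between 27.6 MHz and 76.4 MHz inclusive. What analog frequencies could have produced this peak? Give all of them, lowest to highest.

Frequencies that alias to 5.2 MHz are k·fs ± 5.2 MHz for integer k ≥ 0.
k=0: 5.2 MHz.
k=1: 23.4 MHz, 33.8 MHz.
k=2: 52 MHz, 62.4 MHz.
k=3: 80.6 MHz, 91 MHz.
Within [27.6 MHz, 76.4 MHz]: 33.8 MHz, 52 MHz, 62.4 MHz.

33.8 MHz, 52 MHz, 62.4 MHz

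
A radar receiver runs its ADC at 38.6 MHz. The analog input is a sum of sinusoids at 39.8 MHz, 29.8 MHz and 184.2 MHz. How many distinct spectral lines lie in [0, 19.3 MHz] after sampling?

2

fs/2 = 19.3 MHz.
39.8 MHz mod fs = 1.2 MHz.
1.2 MHz ≤ fs/2 = 19.3 MHz, appears at 1.2 MHz.
29.8 MHz > fs/2 = 19.3 MHz, folds to fs − 29.8 MHz = 8.8 MHz.
184.2 MHz mod fs = 29.8 MHz.
29.8 MHz > fs/2 = 19.3 MHz, folds to fs − 29.8 MHz = 8.8 MHz.
Distinct values: {1.2 MHz, 8.8 MHz} → 2.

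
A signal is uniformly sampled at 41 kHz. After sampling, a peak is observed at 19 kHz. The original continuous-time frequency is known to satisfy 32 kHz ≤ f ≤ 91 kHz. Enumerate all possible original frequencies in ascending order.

60 kHz, 63 kHz

Frequencies that alias to 19 kHz are k·fs ± 19 kHz for integer k ≥ 0.
k=0: 19 kHz.
k=1: 22 kHz, 60 kHz.
k=2: 63 kHz, 101 kHz.
k=3: 104 kHz, 142 kHz.
Within [32 kHz, 91 kHz]: 60 kHz, 63 kHz.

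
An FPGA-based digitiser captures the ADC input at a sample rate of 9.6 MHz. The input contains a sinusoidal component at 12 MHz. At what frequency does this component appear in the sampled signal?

12 MHz mod fs = 2.4 MHz.
2.4 MHz ≤ fs/2 = 4.8 MHz, appears at 2.4 MHz.

2.4 MHz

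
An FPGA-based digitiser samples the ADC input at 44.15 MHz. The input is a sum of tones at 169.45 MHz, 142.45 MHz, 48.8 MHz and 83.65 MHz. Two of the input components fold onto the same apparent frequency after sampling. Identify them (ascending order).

48.8 MHz, 83.65 MHz

fs/2 = 22.075 MHz.
169.45 MHz mod fs = 37 MHz.
37 MHz > fs/2 = 22.075 MHz, folds to fs − 37 MHz = 7.15 MHz.
142.45 MHz mod fs = 10 MHz.
10 MHz ≤ fs/2 = 22.075 MHz, appears at 10 MHz.
48.8 MHz mod fs = 4.65 MHz.
4.65 MHz ≤ fs/2 = 22.075 MHz, appears at 4.65 MHz.
83.65 MHz mod fs = 39.5 MHz.
39.5 MHz > fs/2 = 22.075 MHz, folds to fs − 39.5 MHz = 4.65 MHz.
48.8 MHz and 83.65 MHz both map to 4.65 MHz.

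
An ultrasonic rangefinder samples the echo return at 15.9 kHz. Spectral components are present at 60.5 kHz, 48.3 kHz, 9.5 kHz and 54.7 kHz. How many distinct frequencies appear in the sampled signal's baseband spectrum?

4

fs/2 = 7.95 kHz.
60.5 kHz mod fs = 12.8 kHz.
12.8 kHz > fs/2 = 7.95 kHz, folds to fs − 12.8 kHz = 3.1 kHz.
48.3 kHz mod fs = 0.6 kHz.
0.6 kHz ≤ fs/2 = 7.95 kHz, appears at 0.6 kHz.
9.5 kHz > fs/2 = 7.95 kHz, folds to fs − 9.5 kHz = 6.4 kHz.
54.7 kHz mod fs = 7 kHz.
7 kHz ≤ fs/2 = 7.95 kHz, appears at 7 kHz.
Distinct values: {0.6 kHz, 3.1 kHz, 6.4 kHz, 7 kHz} → 4.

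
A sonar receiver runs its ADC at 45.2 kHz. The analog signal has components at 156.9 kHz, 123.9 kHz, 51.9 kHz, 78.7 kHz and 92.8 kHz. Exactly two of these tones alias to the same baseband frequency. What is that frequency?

11.7 kHz

fs/2 = 22.6 kHz.
156.9 kHz mod fs = 21.3 kHz.
21.3 kHz ≤ fs/2 = 22.6 kHz, appears at 21.3 kHz.
123.9 kHz mod fs = 33.5 kHz.
33.5 kHz > fs/2 = 22.6 kHz, folds to fs − 33.5 kHz = 11.7 kHz.
51.9 kHz mod fs = 6.7 kHz.
6.7 kHz ≤ fs/2 = 22.6 kHz, appears at 6.7 kHz.
78.7 kHz mod fs = 33.5 kHz.
33.5 kHz > fs/2 = 22.6 kHz, folds to fs − 33.5 kHz = 11.7 kHz.
92.8 kHz mod fs = 2.4 kHz.
2.4 kHz ≤ fs/2 = 22.6 kHz, appears at 2.4 kHz.
78.7 kHz and 123.9 kHz both map to 11.7 kHz.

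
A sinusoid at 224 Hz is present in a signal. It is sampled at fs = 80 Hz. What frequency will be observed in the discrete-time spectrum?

16 Hz

224 Hz mod fs = 64 Hz.
64 Hz > fs/2 = 40 Hz, folds to fs − 64 Hz = 16 Hz.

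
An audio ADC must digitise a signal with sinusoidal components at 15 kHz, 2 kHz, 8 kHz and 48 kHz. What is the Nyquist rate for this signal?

Highest-frequency component: 48 kHz.
Nyquist rate = 2 × 48 kHz = 96 kHz.

96 kHz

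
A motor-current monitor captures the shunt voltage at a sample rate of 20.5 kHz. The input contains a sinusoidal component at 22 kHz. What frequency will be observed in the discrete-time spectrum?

1.5 kHz

22 kHz mod fs = 1.5 kHz.
1.5 kHz ≤ fs/2 = 10.25 kHz, appears at 1.5 kHz.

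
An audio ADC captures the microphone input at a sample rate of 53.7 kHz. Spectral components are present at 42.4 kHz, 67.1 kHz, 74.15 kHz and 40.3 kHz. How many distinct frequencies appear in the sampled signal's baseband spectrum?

fs/2 = 26.85 kHz.
42.4 kHz > fs/2 = 26.85 kHz, folds to fs − 42.4 kHz = 11.3 kHz.
67.1 kHz mod fs = 13.4 kHz.
13.4 kHz ≤ fs/2 = 26.85 kHz, appears at 13.4 kHz.
74.15 kHz mod fs = 20.45 kHz.
20.45 kHz ≤ fs/2 = 26.85 kHz, appears at 20.45 kHz.
40.3 kHz > fs/2 = 26.85 kHz, folds to fs − 40.3 kHz = 13.4 kHz.
Distinct values: {11.3 kHz, 13.4 kHz, 20.45 kHz} → 3.

3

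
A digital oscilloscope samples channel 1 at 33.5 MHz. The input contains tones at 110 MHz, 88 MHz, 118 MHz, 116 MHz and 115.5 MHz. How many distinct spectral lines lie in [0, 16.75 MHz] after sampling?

fs/2 = 16.75 MHz.
110 MHz mod fs = 9.5 MHz.
9.5 MHz ≤ fs/2 = 16.75 MHz, appears at 9.5 MHz.
88 MHz mod fs = 21 MHz.
21 MHz > fs/2 = 16.75 MHz, folds to fs − 21 MHz = 12.5 MHz.
118 MHz mod fs = 17.5 MHz.
17.5 MHz > fs/2 = 16.75 MHz, folds to fs − 17.5 MHz = 16 MHz.
116 MHz mod fs = 15.5 MHz.
15.5 MHz ≤ fs/2 = 16.75 MHz, appears at 15.5 MHz.
115.5 MHz mod fs = 15 MHz.
15 MHz ≤ fs/2 = 16.75 MHz, appears at 15 MHz.
Distinct values: {9.5 MHz, 12.5 MHz, 15 MHz, 15.5 MHz, 16 MHz} → 5.

5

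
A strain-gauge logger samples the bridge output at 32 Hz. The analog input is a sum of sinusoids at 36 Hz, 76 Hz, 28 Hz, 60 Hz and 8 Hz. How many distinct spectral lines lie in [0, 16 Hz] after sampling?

fs/2 = 16 Hz.
36 Hz mod fs = 4 Hz.
4 Hz ≤ fs/2 = 16 Hz, appears at 4 Hz.
76 Hz mod fs = 12 Hz.
12 Hz ≤ fs/2 = 16 Hz, appears at 12 Hz.
28 Hz > fs/2 = 16 Hz, folds to fs − 28 Hz = 4 Hz.
60 Hz mod fs = 28 Hz.
28 Hz > fs/2 = 16 Hz, folds to fs − 28 Hz = 4 Hz.
8 Hz ≤ fs/2 = 16 Hz, passes unchanged.
Distinct values: {4 Hz, 8 Hz, 12 Hz} → 3.

3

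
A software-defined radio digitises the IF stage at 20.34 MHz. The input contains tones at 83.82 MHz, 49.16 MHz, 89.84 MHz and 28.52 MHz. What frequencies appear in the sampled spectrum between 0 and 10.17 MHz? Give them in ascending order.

2.46 MHz, 8.18 MHz, 8.48 MHz

fs/2 = 10.17 MHz.
83.82 MHz mod fs = 2.46 MHz.
2.46 MHz ≤ fs/2 = 10.17 MHz, appears at 2.46 MHz.
49.16 MHz mod fs = 8.48 MHz.
8.48 MHz ≤ fs/2 = 10.17 MHz, appears at 8.48 MHz.
89.84 MHz mod fs = 8.48 MHz.
8.48 MHz ≤ fs/2 = 10.17 MHz, appears at 8.48 MHz.
28.52 MHz mod fs = 8.18 MHz.
8.18 MHz ≤ fs/2 = 10.17 MHz, appears at 8.18 MHz.
Distinct values: {2.46 MHz, 8.18 MHz, 8.48 MHz}.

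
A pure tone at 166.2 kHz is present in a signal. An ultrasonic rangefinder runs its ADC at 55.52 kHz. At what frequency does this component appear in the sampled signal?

166.2 kHz mod fs = 55.16 kHz.
55.16 kHz > fs/2 = 27.76 kHz, folds to fs − 55.16 kHz = 0.36 kHz.

0.36 kHz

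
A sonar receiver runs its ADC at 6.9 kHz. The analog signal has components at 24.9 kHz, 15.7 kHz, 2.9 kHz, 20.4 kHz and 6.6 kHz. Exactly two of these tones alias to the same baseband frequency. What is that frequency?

fs/2 = 3.45 kHz.
24.9 kHz mod fs = 4.2 kHz.
4.2 kHz > fs/2 = 3.45 kHz, folds to fs − 4.2 kHz = 2.7 kHz.
15.7 kHz mod fs = 1.9 kHz.
1.9 kHz ≤ fs/2 = 3.45 kHz, appears at 1.9 kHz.
2.9 kHz ≤ fs/2 = 3.45 kHz, passes unchanged.
20.4 kHz mod fs = 6.6 kHz.
6.6 kHz > fs/2 = 3.45 kHz, folds to fs − 6.6 kHz = 0.3 kHz.
6.6 kHz > fs/2 = 3.45 kHz, folds to fs − 6.6 kHz = 0.3 kHz.
6.6 kHz and 20.4 kHz both map to 0.3 kHz.

0.3 kHz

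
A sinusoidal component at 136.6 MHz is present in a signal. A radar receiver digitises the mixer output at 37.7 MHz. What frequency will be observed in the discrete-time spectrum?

136.6 MHz mod fs = 23.5 MHz.
23.5 MHz > fs/2 = 18.85 MHz, folds to fs − 23.5 MHz = 14.2 MHz.

14.2 MHz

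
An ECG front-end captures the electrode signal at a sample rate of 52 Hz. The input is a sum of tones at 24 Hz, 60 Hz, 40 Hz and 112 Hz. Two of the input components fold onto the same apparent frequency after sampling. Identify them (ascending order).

fs/2 = 26 Hz.
24 Hz ≤ fs/2 = 26 Hz, passes unchanged.
60 Hz mod fs = 8 Hz.
8 Hz ≤ fs/2 = 26 Hz, appears at 8 Hz.
40 Hz > fs/2 = 26 Hz, folds to fs − 40 Hz = 12 Hz.
112 Hz mod fs = 8 Hz.
8 Hz ≤ fs/2 = 26 Hz, appears at 8 Hz.
60 Hz and 112 Hz both map to 8 Hz.

60 Hz, 112 Hz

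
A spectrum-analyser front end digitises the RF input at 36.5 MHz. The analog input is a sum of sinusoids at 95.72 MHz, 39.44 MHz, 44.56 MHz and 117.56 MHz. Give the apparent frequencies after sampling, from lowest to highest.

fs/2 = 18.25 MHz.
95.72 MHz mod fs = 22.72 MHz.
22.72 MHz > fs/2 = 18.25 MHz, folds to fs − 22.72 MHz = 13.78 MHz.
39.44 MHz mod fs = 2.94 MHz.
2.94 MHz ≤ fs/2 = 18.25 MHz, appears at 2.94 MHz.
44.56 MHz mod fs = 8.06 MHz.
8.06 MHz ≤ fs/2 = 18.25 MHz, appears at 8.06 MHz.
117.56 MHz mod fs = 8.06 MHz.
8.06 MHz ≤ fs/2 = 18.25 MHz, appears at 8.06 MHz.
Distinct values: {2.94 MHz, 8.06 MHz, 13.78 MHz}.

2.94 MHz, 8.06 MHz, 13.78 MHz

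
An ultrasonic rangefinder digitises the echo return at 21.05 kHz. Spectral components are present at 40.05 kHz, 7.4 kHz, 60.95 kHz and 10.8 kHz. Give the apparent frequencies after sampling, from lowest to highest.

2.05 kHz, 2.2 kHz, 7.4 kHz, 10.25 kHz

fs/2 = 10.525 kHz.
40.05 kHz mod fs = 19 kHz.
19 kHz > fs/2 = 10.525 kHz, folds to fs − 19 kHz = 2.05 kHz.
7.4 kHz ≤ fs/2 = 10.525 kHz, passes unchanged.
60.95 kHz mod fs = 18.85 kHz.
18.85 kHz > fs/2 = 10.525 kHz, folds to fs − 18.85 kHz = 2.2 kHz.
10.8 kHz > fs/2 = 10.525 kHz, folds to fs − 10.8 kHz = 10.25 kHz.
Distinct values: {2.05 kHz, 2.2 kHz, 7.4 kHz, 10.25 kHz}.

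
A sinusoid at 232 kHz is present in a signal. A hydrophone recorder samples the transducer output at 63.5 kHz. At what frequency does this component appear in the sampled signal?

232 kHz mod fs = 41.5 kHz.
41.5 kHz > fs/2 = 31.75 kHz, folds to fs − 41.5 kHz = 22 kHz.

22 kHz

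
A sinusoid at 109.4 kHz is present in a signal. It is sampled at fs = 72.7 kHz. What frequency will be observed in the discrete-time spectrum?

36 kHz

109.4 kHz mod fs = 36.7 kHz.
36.7 kHz > fs/2 = 36.35 kHz, folds to fs − 36.7 kHz = 36 kHz.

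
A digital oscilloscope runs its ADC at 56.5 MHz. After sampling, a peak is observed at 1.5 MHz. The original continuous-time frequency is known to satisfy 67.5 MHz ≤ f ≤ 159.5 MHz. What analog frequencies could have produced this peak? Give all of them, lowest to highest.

111.5 MHz, 114.5 MHz

Frequencies that alias to 1.5 MHz are k·fs ± 1.5 MHz for integer k ≥ 0.
k=0: 1.5 MHz.
k=1: 55 MHz, 58 MHz.
k=2: 111.5 MHz, 114.5 MHz.
k=3: 168 MHz, 171 MHz.
Within [67.5 MHz, 159.5 MHz]: 111.5 MHz, 114.5 MHz.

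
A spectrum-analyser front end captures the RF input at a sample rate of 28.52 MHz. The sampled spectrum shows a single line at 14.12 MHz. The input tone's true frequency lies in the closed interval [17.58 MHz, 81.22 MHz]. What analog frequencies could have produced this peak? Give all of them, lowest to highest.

Frequencies that alias to 14.12 MHz are k·fs ± 14.12 MHz for integer k ≥ 0.
k=0: 14.12 MHz.
k=1: 14.4 MHz, 42.64 MHz.
k=2: 42.92 MHz, 71.16 MHz.
k=3: 71.44 MHz, 99.68 MHz.
k=4: 99.96 MHz, 128.2 MHz.
Within [17.58 MHz, 81.22 MHz]: 42.64 MHz, 42.92 MHz, 71.16 MHz, 71.44 MHz.

42.64 MHz, 42.92 MHz, 71.16 MHz, 71.44 MHz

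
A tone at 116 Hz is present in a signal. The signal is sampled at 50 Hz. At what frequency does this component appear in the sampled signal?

16 Hz

116 Hz mod fs = 16 Hz.
16 Hz ≤ fs/2 = 25 Hz, appears at 16 Hz.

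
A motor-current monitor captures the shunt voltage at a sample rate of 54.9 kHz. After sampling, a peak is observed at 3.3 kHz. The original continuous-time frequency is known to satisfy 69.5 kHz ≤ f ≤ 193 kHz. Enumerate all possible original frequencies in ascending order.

Frequencies that alias to 3.3 kHz are k·fs ± 3.3 kHz for integer k ≥ 0.
k=0: 3.3 kHz.
k=1: 51.6 kHz, 58.2 kHz.
k=2: 106.5 kHz, 113.1 kHz.
k=3: 161.4 kHz, 168 kHz.
k=4: 216.3 kHz, 222.9 kHz.
Within [69.5 kHz, 193 kHz]: 106.5 kHz, 113.1 kHz, 161.4 kHz, 168 kHz.

106.5 kHz, 113.1 kHz, 161.4 kHz, 168 kHz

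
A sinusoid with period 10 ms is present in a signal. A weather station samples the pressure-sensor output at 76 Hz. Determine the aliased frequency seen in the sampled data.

T = 10 ms → f = 1/T = 100 Hz.
100 Hz mod fs = 24 Hz.
24 Hz ≤ fs/2 = 38 Hz, appears at 24 Hz.

24 Hz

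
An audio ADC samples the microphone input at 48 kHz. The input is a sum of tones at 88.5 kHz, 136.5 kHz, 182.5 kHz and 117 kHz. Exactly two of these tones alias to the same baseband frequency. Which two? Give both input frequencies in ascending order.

fs/2 = 24 kHz.
88.5 kHz mod fs = 40.5 kHz.
40.5 kHz > fs/2 = 24 kHz, folds to fs − 40.5 kHz = 7.5 kHz.
136.5 kHz mod fs = 40.5 kHz.
40.5 kHz > fs/2 = 24 kHz, folds to fs − 40.5 kHz = 7.5 kHz.
182.5 kHz mod fs = 38.5 kHz.
38.5 kHz > fs/2 = 24 kHz, folds to fs − 38.5 kHz = 9.5 kHz.
117 kHz mod fs = 21 kHz.
21 kHz ≤ fs/2 = 24 kHz, appears at 21 kHz.
88.5 kHz and 136.5 kHz both map to 7.5 kHz.

88.5 kHz, 136.5 kHz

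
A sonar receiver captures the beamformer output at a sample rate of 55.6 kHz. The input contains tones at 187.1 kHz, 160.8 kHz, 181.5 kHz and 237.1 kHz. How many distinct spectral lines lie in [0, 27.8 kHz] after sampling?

3

fs/2 = 27.8 kHz.
187.1 kHz mod fs = 20.3 kHz.
20.3 kHz ≤ fs/2 = 27.8 kHz, appears at 20.3 kHz.
160.8 kHz mod fs = 49.6 kHz.
49.6 kHz > fs/2 = 27.8 kHz, folds to fs − 49.6 kHz = 6 kHz.
181.5 kHz mod fs = 14.7 kHz.
14.7 kHz ≤ fs/2 = 27.8 kHz, appears at 14.7 kHz.
237.1 kHz mod fs = 14.7 kHz.
14.7 kHz ≤ fs/2 = 27.8 kHz, appears at 14.7 kHz.
Distinct values: {6 kHz, 14.7 kHz, 20.3 kHz} → 3.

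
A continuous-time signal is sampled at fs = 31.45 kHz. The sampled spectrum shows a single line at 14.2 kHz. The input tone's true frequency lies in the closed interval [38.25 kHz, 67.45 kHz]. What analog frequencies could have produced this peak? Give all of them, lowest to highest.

Frequencies that alias to 14.2 kHz are k·fs ± 14.2 kHz for integer k ≥ 0.
k=0: 14.2 kHz.
k=1: 17.25 kHz, 45.65 kHz.
k=2: 48.7 kHz, 77.1 kHz.
k=3: 80.15 kHz, 108.55 kHz.
Within [38.25 kHz, 67.45 kHz]: 45.65 kHz, 48.7 kHz.

45.65 kHz, 48.7 kHz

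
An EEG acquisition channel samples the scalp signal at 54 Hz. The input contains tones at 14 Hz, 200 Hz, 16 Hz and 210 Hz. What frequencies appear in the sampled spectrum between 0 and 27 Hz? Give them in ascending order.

fs/2 = 27 Hz.
14 Hz ≤ fs/2 = 27 Hz, passes unchanged.
200 Hz mod fs = 38 Hz.
38 Hz > fs/2 = 27 Hz, folds to fs − 38 Hz = 16 Hz.
16 Hz ≤ fs/2 = 27 Hz, passes unchanged.
210 Hz mod fs = 48 Hz.
48 Hz > fs/2 = 27 Hz, folds to fs − 48 Hz = 6 Hz.
Distinct values: {6 Hz, 14 Hz, 16 Hz}.

6 Hz, 14 Hz, 16 Hz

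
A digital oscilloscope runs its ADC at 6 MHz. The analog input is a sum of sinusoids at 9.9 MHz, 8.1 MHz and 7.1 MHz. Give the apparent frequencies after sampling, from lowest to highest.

fs/2 = 3 MHz.
9.9 MHz mod fs = 3.9 MHz.
3.9 MHz > fs/2 = 3 MHz, folds to fs − 3.9 MHz = 2.1 MHz.
8.1 MHz mod fs = 2.1 MHz.
2.1 MHz ≤ fs/2 = 3 MHz, appears at 2.1 MHz.
7.1 MHz mod fs = 1.1 MHz.
1.1 MHz ≤ fs/2 = 3 MHz, appears at 1.1 MHz.
Distinct values: {1.1 MHz, 2.1 MHz}.

1.1 MHz, 2.1 MHz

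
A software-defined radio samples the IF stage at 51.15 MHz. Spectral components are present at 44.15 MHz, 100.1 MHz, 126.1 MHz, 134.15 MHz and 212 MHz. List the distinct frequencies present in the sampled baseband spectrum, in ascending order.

2.2 MHz, 7 MHz, 7.4 MHz, 19.3 MHz, 23.8 MHz

fs/2 = 25.575 MHz.
44.15 MHz > fs/2 = 25.575 MHz, folds to fs − 44.15 MHz = 7 MHz.
100.1 MHz mod fs = 48.95 MHz.
48.95 MHz > fs/2 = 25.575 MHz, folds to fs − 48.95 MHz = 2.2 MHz.
126.1 MHz mod fs = 23.8 MHz.
23.8 MHz ≤ fs/2 = 25.575 MHz, appears at 23.8 MHz.
134.15 MHz mod fs = 31.85 MHz.
31.85 MHz > fs/2 = 25.575 MHz, folds to fs − 31.85 MHz = 19.3 MHz.
212 MHz mod fs = 7.4 MHz.
7.4 MHz ≤ fs/2 = 25.575 MHz, appears at 7.4 MHz.
Distinct values: {2.2 MHz, 7 MHz, 7.4 MHz, 19.3 MHz, 23.8 MHz}.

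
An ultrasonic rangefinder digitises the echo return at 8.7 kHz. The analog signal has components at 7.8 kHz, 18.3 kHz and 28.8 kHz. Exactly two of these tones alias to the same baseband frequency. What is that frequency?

fs/2 = 4.35 kHz.
7.8 kHz > fs/2 = 4.35 kHz, folds to fs − 7.8 kHz = 0.9 kHz.
18.3 kHz mod fs = 0.9 kHz.
0.9 kHz ≤ fs/2 = 4.35 kHz, appears at 0.9 kHz.
28.8 kHz mod fs = 2.7 kHz.
2.7 kHz ≤ fs/2 = 4.35 kHz, appears at 2.7 kHz.
7.8 kHz and 18.3 kHz both map to 0.9 kHz.

0.9 kHz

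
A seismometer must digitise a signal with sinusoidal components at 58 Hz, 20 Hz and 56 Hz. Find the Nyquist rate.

Highest-frequency component: 58 Hz.
Nyquist rate = 2 × 58 Hz = 116 Hz.

116 Hz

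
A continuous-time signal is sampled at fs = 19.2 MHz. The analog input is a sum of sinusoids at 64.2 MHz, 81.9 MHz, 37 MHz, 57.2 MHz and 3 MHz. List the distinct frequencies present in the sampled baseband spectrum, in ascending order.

fs/2 = 9.6 MHz.
64.2 MHz mod fs = 6.6 MHz.
6.6 MHz ≤ fs/2 = 9.6 MHz, appears at 6.6 MHz.
81.9 MHz mod fs = 5.1 MHz.
5.1 MHz ≤ fs/2 = 9.6 MHz, appears at 5.1 MHz.
37 MHz mod fs = 17.8 MHz.
17.8 MHz > fs/2 = 9.6 MHz, folds to fs − 17.8 MHz = 1.4 MHz.
57.2 MHz mod fs = 18.8 MHz.
18.8 MHz > fs/2 = 9.6 MHz, folds to fs − 18.8 MHz = 0.4 MHz.
3 MHz ≤ fs/2 = 9.6 MHz, passes unchanged.
Distinct values: {0.4 MHz, 1.4 MHz, 3 MHz, 5.1 MHz, 6.6 MHz}.

0.4 MHz, 1.4 MHz, 3 MHz, 5.1 MHz, 6.6 MHz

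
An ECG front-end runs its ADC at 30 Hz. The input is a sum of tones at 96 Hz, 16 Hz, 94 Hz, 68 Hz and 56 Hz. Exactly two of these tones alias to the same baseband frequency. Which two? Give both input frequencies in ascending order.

56 Hz, 94 Hz

fs/2 = 15 Hz.
96 Hz mod fs = 6 Hz.
6 Hz ≤ fs/2 = 15 Hz, appears at 6 Hz.
16 Hz > fs/2 = 15 Hz, folds to fs − 16 Hz = 14 Hz.
94 Hz mod fs = 4 Hz.
4 Hz ≤ fs/2 = 15 Hz, appears at 4 Hz.
68 Hz mod fs = 8 Hz.
8 Hz ≤ fs/2 = 15 Hz, appears at 8 Hz.
56 Hz mod fs = 26 Hz.
26 Hz > fs/2 = 15 Hz, folds to fs − 26 Hz = 4 Hz.
56 Hz and 94 Hz both map to 4 Hz.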